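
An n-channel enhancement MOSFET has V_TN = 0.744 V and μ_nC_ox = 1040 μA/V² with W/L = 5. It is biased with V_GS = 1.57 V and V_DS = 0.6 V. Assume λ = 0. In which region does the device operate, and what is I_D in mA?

k_n = μ_nC_ox · (W/L) = 5.2 mA/V².
V_ov = V_GS − V_TN = 1.57 − 0.744 = 0.826 V.
Since V_DS = 0.6 V < V_ov = 0.826 V, the device is in the triode region.
I_D = k_n [V_ov · V_DS − ½ V_DS²] = 5.2 × [0.826 × 0.6 − 0.5 × 0.6²] = 1.64 mA.

Triode; I_D = 1.64 mA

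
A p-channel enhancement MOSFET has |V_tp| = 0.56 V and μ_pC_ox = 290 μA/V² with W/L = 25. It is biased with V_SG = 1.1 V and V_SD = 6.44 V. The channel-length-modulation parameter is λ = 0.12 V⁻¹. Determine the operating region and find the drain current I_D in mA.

k_p = μ_pC_ox · (W/L) = 7.25 mA/V².
V_ov = V_SG − |V_tp| = 1.1 − 0.56 = 0.54 V.
Since V_SD = 6.44 V ≥ V_ov = 0.54 V, the device is in saturation.
I_D = ½ k_p V_ov² (1 + λ V_SD) = 0.5 × 7.25 × 0.54² × (1 + 0.12 × 6.44) = 1.87 mA.

Saturation; I_D = 1.87 mA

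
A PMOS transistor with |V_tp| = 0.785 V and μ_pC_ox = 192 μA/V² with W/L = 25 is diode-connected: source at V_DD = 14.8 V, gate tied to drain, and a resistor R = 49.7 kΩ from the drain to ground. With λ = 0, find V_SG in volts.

V_SG = 1.12 V

With gate tied to drain, V_SG = V_SD ≥ V_SG − |V_tp|, so the device is in saturation.
k_p = μ_pC_ox · (W/L) = 4.8 mA/V².
KCL at the drain: ½ k_p (V_SG − |V_tp|)² = (V_DD − V_SG)/R.
Let x = V_SG − 0.785. Then 119 x² + x − 14.02 = 0, giving x = 0.339 V (positive root), so V_SG = 1.12 V.
I_D = (V_DD − V_SG)/R = (14.8 − 1.12) / 49.7 = 0.275 mA.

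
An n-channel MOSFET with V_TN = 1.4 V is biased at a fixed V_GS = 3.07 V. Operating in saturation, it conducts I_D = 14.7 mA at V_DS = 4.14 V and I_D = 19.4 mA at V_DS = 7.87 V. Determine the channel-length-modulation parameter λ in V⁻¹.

With V_GS fixed, I_D ∝ (1 + λ V_DS) in saturation, so I_D2/I_D1 = (1 + λ V_DS2)/(1 + λ V_DS1).
19.4/14.7 = 1.32 = (1 + 7.87 λ)/(1 + 4.14 λ).
Solving: λ (I_D1 V_DS2 − I_D2 V_DS1) = I_D2 − I_D1, so λ = (19.4 − 14.7) / (14.7 × 7.87 − 19.4 × 4.14) = 4.7 / 35.4 = 0.133 V⁻¹.

λ = 0.133 V⁻¹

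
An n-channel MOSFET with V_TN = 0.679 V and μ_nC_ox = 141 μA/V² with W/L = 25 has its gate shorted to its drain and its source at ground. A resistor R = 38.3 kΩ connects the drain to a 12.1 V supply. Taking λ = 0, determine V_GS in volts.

V_GS = 1.08 V

With gate tied to drain, V_GS = V_DS ≥ V_GS − V_TN, so the device is in saturation.
k_n = μ_nC_ox · (W/L) = 3.525 mA/V².
KCL at the drain: ½ k_n (V_GS − V_TN)² = (V_DD − V_GS)/R.
Let x = V_GS − 0.679. Then 67.5 x² + x − 11.42 = 0, giving x = 0.404 V (positive root), so V_GS = 1.08 V.
I_D = (V_DD − V_GS)/R = (12.1 − 1.08) / 38.3 = 0.288 mA.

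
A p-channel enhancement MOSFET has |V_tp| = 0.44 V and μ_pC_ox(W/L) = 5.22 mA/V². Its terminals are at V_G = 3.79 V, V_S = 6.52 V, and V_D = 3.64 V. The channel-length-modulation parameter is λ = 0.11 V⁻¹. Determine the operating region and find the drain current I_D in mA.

V_SG = V_S − V_G = 6.52 − 3.79 = 2.73 V; V_SD = V_S − V_D = 6.52 − 3.64 = 2.88 V.
V_ov = V_SG − |V_tp| = 2.73 − 0.44 = 2.29 V.
Since V_SD = 2.88 V ≥ V_ov = 2.29 V, the device is in saturation.
I_D = ½ k_p V_ov² (1 + λ V_SD) = 0.5 × 5.22 × 2.29² × (1 + 0.11 × 2.88) = 18 mA.

Saturation; I_D = 18.0 mA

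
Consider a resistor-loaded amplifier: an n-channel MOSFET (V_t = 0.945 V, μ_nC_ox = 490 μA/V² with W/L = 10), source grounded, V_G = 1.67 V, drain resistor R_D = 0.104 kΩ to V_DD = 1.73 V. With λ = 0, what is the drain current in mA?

V_GS = V_G = 1.67 V, so V_ov = 1.67 − 0.945 = 0.725 V.
k_n = μ_nC_ox · (W/L) = 4.9 mA/V².
Assume saturation: I_D = ½ k_n V_ov² = 0.5 × 4.9 × 0.725² = 1.29 mA, giving V_DS = V_DD − I_D R_D = 1.73 − 1.29 × 0.104 = 1.6 V.
V_DS = 1.6 V ≥ V_ov = 0.725 V, confirming saturation.

I_D = 1.29 mA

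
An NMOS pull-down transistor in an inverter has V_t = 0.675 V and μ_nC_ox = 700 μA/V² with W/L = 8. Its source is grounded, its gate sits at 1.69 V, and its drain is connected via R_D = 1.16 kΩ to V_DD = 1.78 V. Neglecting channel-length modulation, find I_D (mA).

I_D = 1.31 mA

V_GS = V_G = 1.69 V, so V_ov = 1.69 − 0.675 = 1.01 V.
k_n = μ_nC_ox · (W/L) = 5.6 mA/V².
Assume saturation: I_D = ½ k_n V_ov² = 0.5 × 5.6 × 1.01² = 2.88 mA, giving V_DS = V_DD − I_D R_D = 1.78 − 2.88 × 1.16 = -1.57 V.
But -1.57 V < V_ov = 1.01 V, so the device is actually in triode.
In triode I_D = k_n[V_ov V_DS − ½ V_DS²] and I_D = (V_DD − V_DS)/R_D. Equating: 3.25 V_DS² − 7.593 V_DS + 1.78 = 0, giving V_DS = 0.264 V (the root below V_ov).
I_D = (1.78 − 0.264) / 1.16 = 1.31 mA.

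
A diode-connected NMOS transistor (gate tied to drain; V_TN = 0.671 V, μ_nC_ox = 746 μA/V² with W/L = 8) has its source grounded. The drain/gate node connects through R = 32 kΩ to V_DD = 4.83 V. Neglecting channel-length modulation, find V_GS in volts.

With gate tied to drain, V_GS = V_DS ≥ V_GS − V_TN, so the device is in saturation.
k_n = μ_nC_ox · (W/L) = 5.968 mA/V².
KCL at the drain: ½ k_n (V_GS − V_TN)² = (V_DD − V_GS)/R.
Let x = V_GS − 0.671. Then 95.5 x² + x − 4.159 = 0, giving x = 0.204 V (positive root), so V_GS = 0.875 V.
I_D = (V_DD − V_GS)/R = (4.83 − 0.875) / 32 = 0.124 mA.

V_GS = 0.875 V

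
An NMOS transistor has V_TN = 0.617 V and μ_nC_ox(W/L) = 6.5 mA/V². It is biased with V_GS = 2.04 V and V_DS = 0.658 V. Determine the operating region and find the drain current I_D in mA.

V_ov = V_GS − V_TN = 2.04 − 0.617 = 1.42 V.
Since V_DS = 0.658 V < V_ov = 1.42 V, the device is in the triode region.
I_D = k_n [V_ov · V_DS − ½ V_DS²] = 6.5 × [1.42 × 0.658 − 0.5 × 0.658²] = 4.68 mA.

Triode; I_D = 4.68 mA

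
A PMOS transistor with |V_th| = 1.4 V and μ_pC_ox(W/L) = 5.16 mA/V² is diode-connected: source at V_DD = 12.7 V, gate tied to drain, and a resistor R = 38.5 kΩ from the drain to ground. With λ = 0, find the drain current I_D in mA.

With gate tied to drain, V_SG = V_SD ≥ V_SG − |V_th|, so the device is in saturation.
KCL at the drain: ½ k_p (V_SG − |V_th|)² = (V_DD − V_SG)/R.
Let x = V_SG − 1.4. Then 99.3 x² + x − 11.3 = 0, giving x = 0.332 V (positive root), so V_SG = 1.73 V.
I_D = (V_DD − V_SG)/R = (12.7 − 1.73) / 38.5 = 0.285 mA.

I_D = 0.285 mA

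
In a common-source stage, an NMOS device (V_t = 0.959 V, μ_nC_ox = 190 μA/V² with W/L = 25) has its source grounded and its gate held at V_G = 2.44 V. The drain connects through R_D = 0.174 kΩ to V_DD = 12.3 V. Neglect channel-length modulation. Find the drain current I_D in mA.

V_GS = V_G = 2.44 V, so V_ov = 2.44 − 0.959 = 1.48 V.
k_n = μ_nC_ox · (W/L) = 4.75 mA/V².
Assume saturation: I_D = ½ k_n V_ov² = 0.5 × 4.75 × 1.48² = 5.21 mA, giving V_DS = V_DD − I_D R_D = 12.3 − 5.21 × 0.174 = 11.4 V.
V_DS = 11.4 V ≥ V_ov = 1.48 V, confirming saturation.

I_D = 5.21 mA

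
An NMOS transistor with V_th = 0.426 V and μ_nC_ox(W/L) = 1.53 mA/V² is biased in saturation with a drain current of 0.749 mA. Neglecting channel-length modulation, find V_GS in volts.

V_GS = 1.42 V

In saturation I_D = ½ k_n (V_GS − V_th)², so V_GS − V_th = √(2 I_D / k_n) = √(2 × 0.749 / 1.53) = 0.989 V.
V_GS = 0.426 + 0.989 = 1.42 V.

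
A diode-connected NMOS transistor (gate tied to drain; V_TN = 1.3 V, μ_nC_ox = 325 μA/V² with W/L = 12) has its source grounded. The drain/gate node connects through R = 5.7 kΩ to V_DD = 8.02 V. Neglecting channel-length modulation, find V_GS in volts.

V_GS = 2.03 V

With gate tied to drain, V_GS = V_DS ≥ V_GS − V_TN, so the device is in saturation.
k_n = μ_nC_ox · (W/L) = 3.9 mA/V².
KCL at the drain: ½ k_n (V_GS − V_TN)² = (V_DD − V_GS)/R.
Let x = V_GS − 1.3. Then 11.1 x² + x − 6.72 = 0, giving x = 0.734 V (positive root), so V_GS = 2.03 V.
I_D = (V_DD − V_GS)/R = (8.02 − 2.03) / 5.7 = 1.05 mA.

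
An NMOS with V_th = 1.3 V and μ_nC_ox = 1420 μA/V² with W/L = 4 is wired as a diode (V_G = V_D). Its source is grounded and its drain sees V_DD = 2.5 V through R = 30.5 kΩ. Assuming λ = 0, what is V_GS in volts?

V_GS = 1.41 V

With gate tied to drain, V_GS = V_DS ≥ V_GS − V_th, so the device is in saturation.
k_n = μ_nC_ox · (W/L) = 5.68 mA/V².
KCL at the drain: ½ k_n (V_GS − V_th)² = (V_DD − V_GS)/R.
Let x = V_GS − 1.3. Then 86.6 x² + x − 1.2 = 0, giving x = 0.112 V (positive root), so V_GS = 1.41 V.
I_D = (V_DD − V_GS)/R = (2.5 − 1.41) / 30.5 = 0.0357 mA.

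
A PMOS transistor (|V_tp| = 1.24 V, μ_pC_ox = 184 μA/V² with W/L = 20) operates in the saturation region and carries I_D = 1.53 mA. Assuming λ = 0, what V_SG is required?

V_SG = 2.15 V

k_p = μ_pC_ox · (W/L) = 3.68 mA/V².
In saturation I_D = ½ k_p (V_SG − |V_tp|)², so V_SG − |V_tp| = √(2 I_D / k_p) = √(2 × 1.53 / 3.68) = 0.912 V.
V_SG = 1.24 + 0.912 = 2.15 V.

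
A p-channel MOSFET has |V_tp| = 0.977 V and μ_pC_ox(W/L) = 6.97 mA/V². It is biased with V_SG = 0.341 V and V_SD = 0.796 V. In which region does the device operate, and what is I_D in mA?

V_SG = 0.341 V < |V_tp| = 0.977 V, so the transistor is in cutoff.

Cutoff; I_D = 0 mA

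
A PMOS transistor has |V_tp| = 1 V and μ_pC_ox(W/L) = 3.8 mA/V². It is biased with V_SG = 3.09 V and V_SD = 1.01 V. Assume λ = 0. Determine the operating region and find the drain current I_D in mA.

Triode; I_D = 6.08 mA

V_ov = V_SG − |V_tp| = 3.09 − 1 = 2.09 V.
Since V_SD = 1.01 V < V_ov = 2.09 V, the device is in the triode region.
I_D = k_p [V_ov · V_SD − ½ V_SD²] = 3.8 × [2.09 × 1.01 − 0.5 × 1.01²] = 6.08 mA.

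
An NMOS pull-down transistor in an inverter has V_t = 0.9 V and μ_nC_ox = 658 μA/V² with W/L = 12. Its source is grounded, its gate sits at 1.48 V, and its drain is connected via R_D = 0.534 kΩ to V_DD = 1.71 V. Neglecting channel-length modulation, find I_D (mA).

I_D = 1.33 mA

V_GS = V_G = 1.48 V, so V_ov = 1.48 − 0.9 = 0.58 V.
k_n = μ_nC_ox · (W/L) = 7.896 mA/V².
Assume saturation: I_D = ½ k_n V_ov² = 0.5 × 7.896 × 0.58² = 1.33 mA, giving V_DS = V_DD − I_D R_D = 1.71 − 1.33 × 0.534 = 1 V.
V_DS = 1 V ≥ V_ov = 0.58 V, confirming saturation.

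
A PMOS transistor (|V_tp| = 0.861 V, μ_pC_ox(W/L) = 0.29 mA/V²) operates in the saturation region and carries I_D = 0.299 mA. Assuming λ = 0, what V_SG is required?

In saturation I_D = ½ k_p (V_SG − |V_tp|)², so V_SG − |V_tp| = √(2 I_D / k_p) = √(2 × 0.299 / 0.29) = 1.44 V.
V_SG = 0.861 + 1.44 = 2.3 V.

V_SG = 2.30 V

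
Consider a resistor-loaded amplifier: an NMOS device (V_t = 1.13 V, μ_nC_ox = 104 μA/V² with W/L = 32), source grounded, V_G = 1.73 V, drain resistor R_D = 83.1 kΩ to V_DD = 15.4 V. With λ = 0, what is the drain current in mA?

I_D = 0.184 mA

V_GS = V_G = 1.73 V, so V_ov = 1.73 − 1.13 = 0.6 V.
k_n = μ_nC_ox · (W/L) = 3.328 mA/V².
Assume saturation: I_D = ½ k_n V_ov² = 0.5 × 3.328 × 0.6² = 0.599 mA, giving V_DS = V_DD − I_D R_D = 15.4 − 0.599 × 83.1 = -34.4 V.
But -34.4 V < V_ov = 0.6 V, so the device is actually in triode.
In triode I_D = k_n[V_ov V_DS − ½ V_DS²] and I_D = (V_DD − V_DS)/R_D. Equating: 138 V_DS² − 166.9 V_DS + 15.4 = 0, giving V_DS = 0.101 V (the root below V_ov).
I_D = (15.4 − 0.101) / 83.1 = 0.184 mA.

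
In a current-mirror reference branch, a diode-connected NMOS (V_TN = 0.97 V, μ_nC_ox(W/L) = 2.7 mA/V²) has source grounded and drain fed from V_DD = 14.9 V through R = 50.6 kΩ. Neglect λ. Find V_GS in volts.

V_GS = 1.41 V

With gate tied to drain, V_GS = V_DS ≥ V_GS − V_TN, so the device is in saturation.
KCL at the drain: ½ k_n (V_GS − V_TN)² = (V_DD − V_GS)/R.
Let x = V_GS − 0.97. Then 68.3 x² + x − 13.93 = 0, giving x = 0.444 V (positive root), so V_GS = 1.41 V.
I_D = (V_DD − V_GS)/R = (14.9 − 1.41) / 50.6 = 0.267 mA.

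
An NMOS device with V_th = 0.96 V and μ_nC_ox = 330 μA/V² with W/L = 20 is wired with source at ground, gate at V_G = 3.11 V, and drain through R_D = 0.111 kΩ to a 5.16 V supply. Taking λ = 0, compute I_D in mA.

I_D = 15.3 mA

V_GS = V_G = 3.11 V, so V_ov = 3.11 − 0.96 = 2.15 V.
k_n = μ_nC_ox · (W/L) = 6.6 mA/V².
Assume saturation: I_D = ½ k_n V_ov² = 0.5 × 6.6 × 2.15² = 15.3 mA, giving V_DS = V_DD − I_D R_D = 5.16 − 15.3 × 0.111 = 3.47 V.
V_DS = 3.47 V ≥ V_ov = 2.15 V, confirming saturation.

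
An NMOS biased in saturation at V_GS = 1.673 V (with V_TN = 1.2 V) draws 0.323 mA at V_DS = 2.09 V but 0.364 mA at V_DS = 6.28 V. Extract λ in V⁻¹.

With V_GS fixed, I_D ∝ (1 + λ V_DS) in saturation, so I_D2/I_D1 = (1 + λ V_DS2)/(1 + λ V_DS1).
0.364/0.323 = 1.127 = (1 + 6.28 λ)/(1 + 2.09 λ).
Solving: λ (I_D1 V_DS2 − I_D2 V_DS1) = I_D2 − I_D1, so λ = (0.364 − 0.323) / (0.323 × 6.28 − 0.364 × 2.09) = 0.041 / 1.27 = 0.0323 V⁻¹.

λ = 0.0323 V⁻¹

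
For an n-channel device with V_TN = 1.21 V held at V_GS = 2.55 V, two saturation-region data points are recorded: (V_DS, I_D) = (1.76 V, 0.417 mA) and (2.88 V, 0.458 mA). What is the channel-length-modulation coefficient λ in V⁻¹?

With V_GS fixed, I_D ∝ (1 + λ V_DS) in saturation, so I_D2/I_D1 = (1 + λ V_DS2)/(1 + λ V_DS1).
0.458/0.417 = 1.098 = (1 + 2.88 λ)/(1 + 1.76 λ).
Solving: λ (I_D1 V_DS2 − I_D2 V_DS1) = I_D2 − I_D1, so λ = (0.458 − 0.417) / (0.417 × 2.88 − 0.458 × 1.76) = 0.041 / 0.395 = 0.104 V⁻¹.

λ = 0.104 V⁻¹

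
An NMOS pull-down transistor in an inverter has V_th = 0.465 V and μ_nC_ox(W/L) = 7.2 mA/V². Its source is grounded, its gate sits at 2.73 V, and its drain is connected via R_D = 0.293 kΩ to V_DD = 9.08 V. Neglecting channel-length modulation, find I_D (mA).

I_D = 18.5 mA

V_GS = V_G = 2.73 V, so V_ov = 2.73 − 0.465 = 2.27 V.
Assume saturation: I_D = ½ k_n V_ov² = 0.5 × 7.2 × 2.27² = 18.5 mA, giving V_DS = V_DD − I_D R_D = 9.08 − 18.5 × 0.293 = 3.67 V.
V_DS = 3.67 V ≥ V_ov = 2.27 V, confirming saturation.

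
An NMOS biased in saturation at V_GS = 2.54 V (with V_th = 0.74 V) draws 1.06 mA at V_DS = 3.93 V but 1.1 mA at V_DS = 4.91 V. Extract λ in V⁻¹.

λ = 0.0454 V⁻¹

With V_GS fixed, I_D ∝ (1 + λ V_DS) in saturation, so I_D2/I_D1 = (1 + λ V_DS2)/(1 + λ V_DS1).
1.1/1.06 = 1.038 = (1 + 4.91 λ)/(1 + 3.93 λ).
Solving: λ (I_D1 V_DS2 − I_D2 V_DS1) = I_D2 − I_D1, so λ = (1.1 − 1.06) / (1.06 × 4.91 − 1.1 × 3.93) = 0.04 / 0.882 = 0.0454 V⁻¹.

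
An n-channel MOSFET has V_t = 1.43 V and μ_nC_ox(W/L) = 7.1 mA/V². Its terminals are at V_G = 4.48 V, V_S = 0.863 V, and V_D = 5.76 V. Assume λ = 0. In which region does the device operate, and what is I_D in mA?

Saturation; I_D = 17.0 mA

V_GS = V_G − V_S = 4.48 − 0.863 = 3.62 V; V_DS = V_D − V_S = 5.76 − 0.863 = 4.9 V.
V_ov = V_GS − V_t = 3.62 − 1.43 = 2.19 V.
Since V_DS = 4.9 V ≥ V_ov = 2.19 V, the device is in saturation.
I_D = ½ k_n V_ov² = 0.5 × 7.1 × 2.19² = 17 mA.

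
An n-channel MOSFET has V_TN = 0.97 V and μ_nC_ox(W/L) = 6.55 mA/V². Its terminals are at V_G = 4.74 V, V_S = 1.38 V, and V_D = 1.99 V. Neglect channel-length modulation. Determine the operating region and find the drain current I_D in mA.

Triode; I_D = 8.33 mA

V_GS = V_G − V_S = 4.74 − 1.38 = 3.36 V; V_DS = V_D − V_S = 1.99 − 1.38 = 0.61 V.
V_ov = V_GS − V_TN = 3.36 − 0.97 = 2.39 V.
Since V_DS = 0.61 V < V_ov = 2.39 V, the device is in the triode region.
I_D = k_n [V_ov · V_DS − ½ V_DS²] = 6.55 × [2.39 × 0.61 − 0.5 × 0.61²] = 8.33 mA.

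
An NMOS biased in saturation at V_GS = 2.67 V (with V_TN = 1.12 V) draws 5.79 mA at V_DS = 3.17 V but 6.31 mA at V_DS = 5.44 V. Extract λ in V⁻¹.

With V_GS fixed, I_D ∝ (1 + λ V_DS) in saturation, so I_D2/I_D1 = (1 + λ V_DS2)/(1 + λ V_DS1).
6.31/5.79 = 1.09 = (1 + 5.44 λ)/(1 + 3.17 λ).
Solving: λ (I_D1 V_DS2 − I_D2 V_DS1) = I_D2 − I_D1, so λ = (6.31 − 5.79) / (5.79 × 5.44 − 6.31 × 3.17) = 0.52 / 11.5 = 0.0452 V⁻¹.

λ = 0.0452 V⁻¹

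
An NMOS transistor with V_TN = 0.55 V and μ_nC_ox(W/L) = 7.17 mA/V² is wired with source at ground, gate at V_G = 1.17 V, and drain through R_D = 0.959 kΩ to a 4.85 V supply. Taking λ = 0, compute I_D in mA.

I_D = 1.38 mA

V_GS = V_G = 1.17 V, so V_ov = 1.17 − 0.55 = 0.62 V.
Assume saturation: I_D = ½ k_n V_ov² = 0.5 × 7.17 × 0.62² = 1.38 mA, giving V_DS = V_DD − I_D R_D = 4.85 − 1.38 × 0.959 = 3.53 V.
V_DS = 3.53 V ≥ V_ov = 0.62 V, confirming saturation.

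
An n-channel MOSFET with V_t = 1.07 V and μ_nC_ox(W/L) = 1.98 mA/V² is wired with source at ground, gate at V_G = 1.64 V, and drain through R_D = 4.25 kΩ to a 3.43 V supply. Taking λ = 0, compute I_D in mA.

V_GS = V_G = 1.64 V, so V_ov = 1.64 − 1.07 = 0.57 V.
Assume saturation: I_D = ½ k_n V_ov² = 0.5 × 1.98 × 0.57² = 0.322 mA, giving V_DS = V_DD − I_D R_D = 3.43 − 0.322 × 4.25 = 2.06 V.
V_DS = 2.06 V ≥ V_ov = 0.57 V, confirming saturation.

I_D = 0.322 mA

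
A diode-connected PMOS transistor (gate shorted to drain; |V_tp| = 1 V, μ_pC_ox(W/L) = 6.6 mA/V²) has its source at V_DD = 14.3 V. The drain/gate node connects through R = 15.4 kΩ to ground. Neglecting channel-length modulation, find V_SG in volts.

With gate tied to drain, V_SG = V_SD ≥ V_SG − |V_tp|, so the device is in saturation.
KCL at the drain: ½ k_p (V_SG − |V_tp|)² = (V_DD − V_SG)/R.
Let x = V_SG − 1. Then 50.8 x² + x − 13.3 = 0, giving x = 0.502 V (positive root), so V_SG = 1.5 V.
I_D = (V_DD − V_SG)/R = (14.3 − 1.5) / 15.4 = 0.831 mA.

V_SG = 1.50 V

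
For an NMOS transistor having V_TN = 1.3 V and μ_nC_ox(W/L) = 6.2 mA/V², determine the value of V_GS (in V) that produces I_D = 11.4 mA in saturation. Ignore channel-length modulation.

V_GS = 3.22 V

In saturation I_D = ½ k_n (V_GS − V_TN)², so V_GS − V_TN = √(2 I_D / k_n) = √(2 × 11.4 / 6.2) = 1.92 V.
V_GS = 1.3 + 1.92 = 3.22 V.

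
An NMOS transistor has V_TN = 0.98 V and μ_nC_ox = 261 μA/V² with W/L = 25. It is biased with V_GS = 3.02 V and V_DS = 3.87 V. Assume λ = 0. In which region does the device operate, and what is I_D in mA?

k_n = μ_nC_ox · (W/L) = 6.525 mA/V².
V_ov = V_GS − V_TN = 3.02 − 0.98 = 2.04 V.
Since V_DS = 3.87 V ≥ V_ov = 2.04 V, the device is in saturation.
I_D = ½ k_n V_ov² = 0.5 × 6.525 × 2.04² = 13.6 mA.

Saturation; I_D = 13.6 mA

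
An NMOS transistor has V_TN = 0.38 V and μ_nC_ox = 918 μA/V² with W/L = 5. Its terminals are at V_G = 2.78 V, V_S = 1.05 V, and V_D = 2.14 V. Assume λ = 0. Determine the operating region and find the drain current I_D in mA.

Triode; I_D = 4.03 mA

V_GS = V_G − V_S = 2.78 − 1.05 = 1.73 V; V_DS = V_D − V_S = 2.14 − 1.05 = 1.09 V.
k_n = μ_nC_ox · (W/L) = 4.59 mA/V².
V_ov = V_GS − V_TN = 1.73 − 0.38 = 1.35 V.
Since V_DS = 1.09 V < V_ov = 1.35 V, the device is in the triode region.
I_D = k_n [V_ov · V_DS − ½ V_DS²] = 4.59 × [1.35 × 1.09 − 0.5 × 1.09²] = 4.03 mA.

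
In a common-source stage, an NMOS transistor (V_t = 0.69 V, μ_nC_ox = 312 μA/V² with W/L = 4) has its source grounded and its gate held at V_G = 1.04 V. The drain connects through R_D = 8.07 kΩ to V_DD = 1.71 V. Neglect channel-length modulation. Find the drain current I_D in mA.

I_D = 0.0764 mA

V_GS = V_G = 1.04 V, so V_ov = 1.04 − 0.69 = 0.35 V.
k_n = μ_nC_ox · (W/L) = 1.248 mA/V².
Assume saturation: I_D = ½ k_n V_ov² = 0.5 × 1.248 × 0.35² = 0.0764 mA, giving V_DS = V_DD − I_D R_D = 1.71 − 0.0764 × 8.07 = 1.09 V.
V_DS = 1.09 V ≥ V_ov = 0.35 V, confirming saturation.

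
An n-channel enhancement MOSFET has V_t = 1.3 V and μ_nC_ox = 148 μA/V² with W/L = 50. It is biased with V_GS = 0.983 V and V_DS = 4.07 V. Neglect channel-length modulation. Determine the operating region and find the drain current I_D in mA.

V_GS = 0.983 V < V_t = 1.3 V, so the transistor is in cutoff.

Cutoff; I_D = 0 mA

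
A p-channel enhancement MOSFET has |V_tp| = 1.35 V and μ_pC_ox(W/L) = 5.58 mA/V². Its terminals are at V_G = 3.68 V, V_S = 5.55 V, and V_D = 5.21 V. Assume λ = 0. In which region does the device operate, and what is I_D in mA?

Triode; I_D = 0.664 mA

V_SG = V_S − V_G = 5.55 − 3.68 = 1.87 V; V_SD = V_S − V_D = 5.55 − 5.21 = 0.34 V.
V_ov = V_SG − |V_tp| = 1.87 − 1.35 = 0.52 V.
Since V_SD = 0.34 V < V_ov = 0.52 V, the device is in the triode region.
I_D = k_p [V_ov · V_SD − ½ V_SD²] = 5.58 × [0.52 × 0.34 − 0.5 × 0.34²] = 0.664 mA.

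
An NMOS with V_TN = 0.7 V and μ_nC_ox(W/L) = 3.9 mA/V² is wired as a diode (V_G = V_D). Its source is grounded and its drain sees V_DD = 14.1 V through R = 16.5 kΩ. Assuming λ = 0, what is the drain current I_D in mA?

With gate tied to drain, V_GS = V_DS ≥ V_GS − V_TN, so the device is in saturation.
KCL at the drain: ½ k_n (V_GS − V_TN)² = (V_DD − V_GS)/R.
Let x = V_GS − 0.7. Then 32.2 x² + x − 13.4 = 0, giving x = 0.63 V (positive root), so V_GS = 1.33 V.
I_D = (V_DD − V_GS)/R = (14.1 − 1.33) / 16.5 = 0.774 mA.

I_D = 0.774 mA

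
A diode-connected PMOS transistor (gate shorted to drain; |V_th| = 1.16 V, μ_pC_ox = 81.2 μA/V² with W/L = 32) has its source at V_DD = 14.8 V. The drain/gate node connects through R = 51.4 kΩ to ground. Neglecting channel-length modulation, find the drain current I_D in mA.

I_D = 0.257 mA

With gate tied to drain, V_SG = V_SD ≥ V_SG − |V_th|, so the device is in saturation.
k_p = μ_pC_ox · (W/L) = 2.598 mA/V².
KCL at the drain: ½ k_p (V_SG − |V_th|)² = (V_DD − V_SG)/R.
Let x = V_SG − 1.16. Then 66.8 x² + x − 13.64 = 0, giving x = 0.445 V (positive root), so V_SG = 1.6 V.
I_D = (V_DD − V_SG)/R = (14.8 − 1.6) / 51.4 = 0.257 mA.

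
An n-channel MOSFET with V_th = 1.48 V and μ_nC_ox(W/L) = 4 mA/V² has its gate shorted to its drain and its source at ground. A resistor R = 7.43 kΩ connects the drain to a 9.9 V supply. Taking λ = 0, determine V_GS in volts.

V_GS = 2.20 V

With gate tied to drain, V_GS = V_DS ≥ V_GS − V_th, so the device is in saturation.
KCL at the drain: ½ k_n (V_GS − V_th)² = (V_DD − V_GS)/R.
Let x = V_GS − 1.48. Then 14.9 x² + x − 8.42 = 0, giving x = 0.72 V (positive root), so V_GS = 2.2 V.
I_D = (V_DD − V_GS)/R = (9.9 − 2.2) / 7.43 = 1.04 mA.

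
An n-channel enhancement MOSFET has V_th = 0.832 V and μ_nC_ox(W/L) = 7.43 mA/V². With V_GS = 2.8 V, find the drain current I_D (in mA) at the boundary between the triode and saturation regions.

I_D = 14.4 mA

At the boundary V_DS = V_ov = V_GS − V_th = 2.8 − 0.832 = 1.97 V.
I_D = ½ k_n V_ov² = 0.5 × 7.43 × 1.97² = 14.4 mA.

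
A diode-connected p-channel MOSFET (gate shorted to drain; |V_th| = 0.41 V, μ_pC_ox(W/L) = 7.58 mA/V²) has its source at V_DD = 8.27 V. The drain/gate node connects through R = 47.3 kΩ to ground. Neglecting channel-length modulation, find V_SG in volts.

V_SG = 0.617 V

With gate tied to drain, V_SG = V_SD ≥ V_SG − |V_th|, so the device is in saturation.
KCL at the drain: ½ k_p (V_SG − |V_th|)² = (V_DD − V_SG)/R.
Let x = V_SG − 0.41. Then 179 x² + x − 7.86 = 0, giving x = 0.207 V (positive root), so V_SG = 0.617 V.
I_D = (V_DD − V_SG)/R = (8.27 − 0.617) / 47.3 = 0.162 mA.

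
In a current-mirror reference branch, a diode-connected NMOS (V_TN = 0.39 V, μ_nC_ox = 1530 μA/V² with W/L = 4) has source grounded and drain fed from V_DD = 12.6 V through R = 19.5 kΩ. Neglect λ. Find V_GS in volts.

With gate tied to drain, V_GS = V_DS ≥ V_GS − V_TN, so the device is in saturation.
k_n = μ_nC_ox · (W/L) = 6.12 mA/V².
KCL at the drain: ½ k_n (V_GS − V_TN)² = (V_DD − V_GS)/R.
Let x = V_GS − 0.39. Then 59.7 x² + x − 12.21 = 0, giving x = 0.444 V (positive root), so V_GS = 0.834 V.
I_D = (V_DD − V_GS)/R = (12.6 − 0.834) / 19.5 = 0.603 mA.

V_GS = 0.834 V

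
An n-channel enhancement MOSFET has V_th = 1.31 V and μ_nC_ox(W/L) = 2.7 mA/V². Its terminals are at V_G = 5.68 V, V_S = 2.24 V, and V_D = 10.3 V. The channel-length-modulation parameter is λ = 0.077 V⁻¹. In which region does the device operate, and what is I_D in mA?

Saturation; I_D = 9.93 mA

V_GS = V_G − V_S = 5.68 − 2.24 = 3.44 V; V_DS = V_D − V_S = 10.3 − 2.24 = 8.06 V.
V_ov = V_GS − V_th = 3.44 − 1.31 = 2.13 V.
Since V_DS = 8.06 V ≥ V_ov = 2.13 V, the device is in saturation.
I_D = ½ k_n V_ov² (1 + λ V_DS) = 0.5 × 2.7 × 2.13² × (1 + 0.077 × 8.06) = 9.93 mA.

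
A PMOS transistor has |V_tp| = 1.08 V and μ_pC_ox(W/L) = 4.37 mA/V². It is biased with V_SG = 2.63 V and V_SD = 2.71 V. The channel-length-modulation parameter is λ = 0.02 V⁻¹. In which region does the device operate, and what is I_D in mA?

Saturation; I_D = 5.53 mA

V_ov = V_SG − |V_tp| = 2.63 − 1.08 = 1.55 V.
Since V_SD = 2.71 V ≥ V_ov = 1.55 V, the device is in saturation.
I_D = ½ k_p V_ov² (1 + λ V_SD) = 0.5 × 4.37 × 1.55² × (1 + 0.02 × 2.71) = 5.53 mA.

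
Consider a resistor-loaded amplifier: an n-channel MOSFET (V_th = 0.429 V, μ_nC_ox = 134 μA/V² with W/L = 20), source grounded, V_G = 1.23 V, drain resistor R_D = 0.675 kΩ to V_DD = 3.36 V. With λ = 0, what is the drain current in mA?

I_D = 0.860 mA

V_GS = V_G = 1.23 V, so V_ov = 1.23 − 0.429 = 0.801 V.
k_n = μ_nC_ox · (W/L) = 2.68 mA/V².
Assume saturation: I_D = ½ k_n V_ov² = 0.5 × 2.68 × 0.801² = 0.86 mA, giving V_DS = V_DD − I_D R_D = 3.36 − 0.86 × 0.675 = 2.78 V.
V_DS = 2.78 V ≥ V_ov = 0.801 V, confirming saturation.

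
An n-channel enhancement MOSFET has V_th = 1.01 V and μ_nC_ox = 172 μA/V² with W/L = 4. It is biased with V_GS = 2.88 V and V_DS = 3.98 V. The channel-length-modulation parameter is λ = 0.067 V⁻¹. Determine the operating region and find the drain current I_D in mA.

Saturation; I_D = 1.52 mA

k_n = μ_nC_ox · (W/L) = 0.688 mA/V².
V_ov = V_GS − V_th = 2.88 − 1.01 = 1.87 V.
Since V_DS = 3.98 V ≥ V_ov = 1.87 V, the device is in saturation.
I_D = ½ k_n V_ov² (1 + λ V_DS) = 0.5 × 0.688 × 1.87² × (1 + 0.067 × 3.98) = 1.52 mA.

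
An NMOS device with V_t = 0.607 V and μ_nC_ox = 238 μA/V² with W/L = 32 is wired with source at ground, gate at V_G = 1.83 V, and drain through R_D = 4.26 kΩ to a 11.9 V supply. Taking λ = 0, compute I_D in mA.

V_GS = V_G = 1.83 V, so V_ov = 1.83 − 0.607 = 1.22 V.
k_n = μ_nC_ox · (W/L) = 7.616 mA/V².
Assume saturation: I_D = ½ k_n V_ov² = 0.5 × 7.616 × 1.22² = 5.7 mA, giving V_DS = V_DD − I_D R_D = 11.9 − 5.7 × 4.26 = -12.4 V.
But -12.4 V < V_ov = 1.22 V, so the device is actually in triode.
In triode I_D = k_n[V_ov V_DS − ½ V_DS²] and I_D = (V_DD − V_DS)/R_D. Equating: 16.2 V_DS² − 40.68 V_DS + 11.9 = 0, giving V_DS = 0.338 V (the root below V_ov).
I_D = (11.9 − 0.338) / 4.26 = 2.71 mA.

I_D = 2.71 mA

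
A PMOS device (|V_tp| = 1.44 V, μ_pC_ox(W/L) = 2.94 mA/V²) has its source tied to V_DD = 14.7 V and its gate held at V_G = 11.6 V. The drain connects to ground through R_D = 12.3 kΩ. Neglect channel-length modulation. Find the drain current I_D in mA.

V_SG = V_DD − V_G = 14.7 − 11.6 = 3.1 V, so V_ov = 3.1 − 1.44 = 1.66 V.
Assume saturation: I_D = ½ k_p V_ov² = 0.5 × 2.94 × 1.66² = 4.05 mA, giving V_SD = V_DD − I_D R_D = 14.7 − 4.05 × 12.3 = -35.1 V.
But -35.1 V < V_ov = 1.66 V, so the device is actually in triode.
In triode I_D = k_p[V_ov V_SD − ½ V_SD²] and I_D = (V_DD − V_SD)/R_D. Equating: 18.1 V_SD² − 61.03 V_SD + 14.7 = 0, giving V_SD = 0.261 V (the root below V_ov).
I_D = (14.7 − 0.261) / 12.3 = 1.17 mA.

I_D = 1.17 mA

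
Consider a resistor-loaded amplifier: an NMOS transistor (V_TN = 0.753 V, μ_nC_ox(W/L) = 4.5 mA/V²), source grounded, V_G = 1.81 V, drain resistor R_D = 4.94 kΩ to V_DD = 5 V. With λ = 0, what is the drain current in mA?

V_GS = V_G = 1.81 V, so V_ov = 1.81 − 0.753 = 1.06 V.
Assume saturation: I_D = ½ k_n V_ov² = 0.5 × 4.5 × 1.06² = 2.51 mA, giving V_DS = V_DD − I_D R_D = 5 − 2.51 × 4.94 = -7.42 V.
But -7.42 V < V_ov = 1.06 V, so the device is actually in triode.
In triode I_D = k_n[V_ov V_DS − ½ V_DS²] and I_D = (V_DD − V_DS)/R_D. Equating: 11.1 V_DS² − 24.5 V_DS + 5 = 0, giving V_DS = 0.228 V (the root below V_ov).
I_D = (5 − 0.228) / 4.94 = 0.966 mA.

I_D = 0.966 mA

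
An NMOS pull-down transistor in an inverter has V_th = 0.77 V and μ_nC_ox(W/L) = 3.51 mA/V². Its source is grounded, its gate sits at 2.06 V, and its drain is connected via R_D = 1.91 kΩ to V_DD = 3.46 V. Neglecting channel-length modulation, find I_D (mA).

V_GS = V_G = 2.06 V, so V_ov = 2.06 − 0.77 = 1.29 V.
Assume saturation: I_D = ½ k_n V_ov² = 0.5 × 3.51 × 1.29² = 2.92 mA, giving V_DS = V_DD − I_D R_D = 3.46 − 2.92 × 1.91 = -2.12 V.
But -2.12 V < V_ov = 1.29 V, so the device is actually in triode.
In triode I_D = k_n[V_ov V_DS − ½ V_DS²] and I_D = (V_DD − V_DS)/R_D. Equating: 3.35 V_DS² − 9.648 V_DS + 3.46 = 0, giving V_DS = 0.42 V (the root below V_ov).
I_D = (3.46 − 0.42) / 1.91 = 1.59 mA.

I_D = 1.59 mA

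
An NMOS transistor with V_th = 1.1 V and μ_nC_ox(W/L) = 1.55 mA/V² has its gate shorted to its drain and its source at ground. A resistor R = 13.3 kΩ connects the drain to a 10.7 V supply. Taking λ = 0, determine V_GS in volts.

With gate tied to drain, V_GS = V_DS ≥ V_GS − V_th, so the device is in saturation.
KCL at the drain: ½ k_n (V_GS − V_th)² = (V_DD − V_GS)/R.
Let x = V_GS − 1.1. Then 10.3 x² + x − 9.6 = 0, giving x = 0.918 V (positive root), so V_GS = 2.02 V.
I_D = (V_DD − V_GS)/R = (10.7 − 2.02) / 13.3 = 0.653 mA.

V_GS = 2.02 V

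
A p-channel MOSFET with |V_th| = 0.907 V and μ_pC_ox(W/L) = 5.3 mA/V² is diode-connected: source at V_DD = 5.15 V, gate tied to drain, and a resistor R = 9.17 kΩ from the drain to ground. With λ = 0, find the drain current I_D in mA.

With gate tied to drain, V_SG = V_SD ≥ V_SG − |V_th|, so the device is in saturation.
KCL at the drain: ½ k_p (V_SG − |V_th|)² = (V_DD − V_SG)/R.
Let x = V_SG − 0.907. Then 24.3 x² + x − 4.243 = 0, giving x = 0.398 V (positive root), so V_SG = 1.3 V.
I_D = (V_DD − V_SG)/R = (5.15 − 1.3) / 9.17 = 0.419 mA.

I_D = 0.419 mA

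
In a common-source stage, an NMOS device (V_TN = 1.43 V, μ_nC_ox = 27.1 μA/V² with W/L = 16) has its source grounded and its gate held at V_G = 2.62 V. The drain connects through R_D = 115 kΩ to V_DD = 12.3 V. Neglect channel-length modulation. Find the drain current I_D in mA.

V_GS = V_G = 2.62 V, so V_ov = 2.62 − 1.43 = 1.19 V.
k_n = μ_nC_ox · (W/L) = 0.4336 mA/V².
Assume saturation: I_D = ½ k_n V_ov² = 0.5 × 0.4336 × 1.19² = 0.307 mA, giving V_DS = V_DD − I_D R_D = 12.3 − 0.307 × 115 = -23 V.
But -23 V < V_ov = 1.19 V, so the device is actually in triode.
In triode I_D = k_n[V_ov V_DS − ½ V_DS²] and I_D = (V_DD − V_DS)/R_D. Equating: 24.9 V_DS² − 60.34 V_DS + 12.3 = 0, giving V_DS = 0.225 V (the root below V_ov).
I_D = (12.3 − 0.225) / 115 = 0.105 mA.

I_D = 0.105 mA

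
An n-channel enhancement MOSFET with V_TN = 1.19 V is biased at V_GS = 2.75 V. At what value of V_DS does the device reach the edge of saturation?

The boundary between triode and saturation is V_DS = V_GS − V_TN = V_ov.
V_ov = 2.75 − 1.19 = 1.56 V.

V_DS,sat = 1.56 V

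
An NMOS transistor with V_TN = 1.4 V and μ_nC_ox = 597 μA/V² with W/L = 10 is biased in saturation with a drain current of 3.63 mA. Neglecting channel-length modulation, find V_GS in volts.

V_GS = 2.50 V

k_n = μ_nC_ox · (W/L) = 5.97 mA/V².
In saturation I_D = ½ k_n (V_GS − V_TN)², so V_GS − V_TN = √(2 I_D / k_n) = √(2 × 3.63 / 5.97) = 1.1 V.
V_GS = 1.4 + 1.1 = 2.5 V.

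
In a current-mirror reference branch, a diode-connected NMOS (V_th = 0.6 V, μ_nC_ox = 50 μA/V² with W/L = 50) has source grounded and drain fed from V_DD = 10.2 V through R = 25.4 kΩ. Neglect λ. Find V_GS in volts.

V_GS = 1.13 V

With gate tied to drain, V_GS = V_DS ≥ V_GS − V_th, so the device is in saturation.
k_n = μ_nC_ox · (W/L) = 2.5 mA/V².
KCL at the drain: ½ k_n (V_GS − V_th)² = (V_DD − V_GS)/R.
Let x = V_GS − 0.6. Then 31.8 x² + x − 9.6 = 0, giving x = 0.534 V (positive root), so V_GS = 1.13 V.
I_D = (V_DD − V_GS)/R = (10.2 − 1.13) / 25.4 = 0.357 mA.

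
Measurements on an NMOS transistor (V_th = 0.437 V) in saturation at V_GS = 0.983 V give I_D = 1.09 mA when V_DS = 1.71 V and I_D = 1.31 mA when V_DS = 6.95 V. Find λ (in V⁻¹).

λ = 0.0412 V⁻¹

With V_GS fixed, I_D ∝ (1 + λ V_DS) in saturation, so I_D2/I_D1 = (1 + λ V_DS2)/(1 + λ V_DS1).
1.31/1.09 = 1.202 = (1 + 6.95 λ)/(1 + 1.71 λ).
Solving: λ (I_D1 V_DS2 − I_D2 V_DS1) = I_D2 − I_D1, so λ = (1.31 − 1.09) / (1.09 × 6.95 − 1.31 × 1.71) = 0.22 / 5.34 = 0.0412 V⁻¹.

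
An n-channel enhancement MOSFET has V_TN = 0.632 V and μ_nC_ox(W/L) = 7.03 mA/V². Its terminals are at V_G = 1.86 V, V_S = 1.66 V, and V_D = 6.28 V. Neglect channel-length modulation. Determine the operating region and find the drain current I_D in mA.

Cutoff; I_D = 0 mA

V_GS = V_G − V_S = 1.86 − 1.66 = 0.2 V; V_DS = V_D − V_S = 6.28 − 1.66 = 4.62 V.
V_GS = 0.2 V < V_TN = 0.632 V, so the transistor is in cutoff.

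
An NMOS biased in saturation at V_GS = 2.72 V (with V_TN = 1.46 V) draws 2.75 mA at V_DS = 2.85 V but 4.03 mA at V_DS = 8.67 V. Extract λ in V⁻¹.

λ = 0.104 V⁻¹

With V_GS fixed, I_D ∝ (1 + λ V_DS) in saturation, so I_D2/I_D1 = (1 + λ V_DS2)/(1 + λ V_DS1).
4.03/2.75 = 1.465 = (1 + 8.67 λ)/(1 + 2.85 λ).
Solving: λ (I_D1 V_DS2 − I_D2 V_DS1) = I_D2 − I_D1, so λ = (4.03 − 2.75) / (2.75 × 8.67 − 4.03 × 2.85) = 1.28 / 12.4 = 0.104 V⁻¹.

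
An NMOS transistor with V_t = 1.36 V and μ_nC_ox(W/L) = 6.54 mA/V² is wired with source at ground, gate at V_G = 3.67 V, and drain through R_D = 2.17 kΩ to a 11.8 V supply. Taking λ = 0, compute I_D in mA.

I_D = 5.26 mA

V_GS = V_G = 3.67 V, so V_ov = 3.67 − 1.36 = 2.31 V.
Assume saturation: I_D = ½ k_n V_ov² = 0.5 × 6.54 × 2.31² = 17.4 mA, giving V_DS = V_DD − I_D R_D = 11.8 − 17.4 × 2.17 = -26.1 V.
But -26.1 V < V_ov = 2.31 V, so the device is actually in triode.
In triode I_D = k_n[V_ov V_DS − ½ V_DS²] and I_D = (V_DD − V_DS)/R_D. Equating: 7.1 V_DS² − 33.78 V_DS + 11.8 = 0, giving V_DS = 0.38 V (the root below V_ov).
I_D = (11.8 − 0.38) / 2.17 = 5.26 mA.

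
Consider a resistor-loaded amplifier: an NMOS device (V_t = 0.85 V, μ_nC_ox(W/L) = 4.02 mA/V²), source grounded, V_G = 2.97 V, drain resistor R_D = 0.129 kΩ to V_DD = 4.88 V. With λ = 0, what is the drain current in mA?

V_GS = V_G = 2.97 V, so V_ov = 2.97 − 0.85 = 2.12 V.
Assume saturation: I_D = ½ k_n V_ov² = 0.5 × 4.02 × 2.12² = 9.03 mA, giving V_DS = V_DD − I_D R_D = 4.88 − 9.03 × 0.129 = 3.71 V.
V_DS = 3.71 V ≥ V_ov = 2.12 V, confirming saturation.

I_D = 9.03 mA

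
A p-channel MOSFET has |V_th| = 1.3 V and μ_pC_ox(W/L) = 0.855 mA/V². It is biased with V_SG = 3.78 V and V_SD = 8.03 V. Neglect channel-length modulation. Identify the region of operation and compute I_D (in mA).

V_ov = V_SG − |V_th| = 3.78 − 1.3 = 2.48 V.
Since V_SD = 8.03 V ≥ V_ov = 2.48 V, the device is in saturation.
I_D = ½ k_p V_ov² = 0.5 × 0.855 × 2.48² = 2.63 mA.

Saturation; I_D = 2.63 mA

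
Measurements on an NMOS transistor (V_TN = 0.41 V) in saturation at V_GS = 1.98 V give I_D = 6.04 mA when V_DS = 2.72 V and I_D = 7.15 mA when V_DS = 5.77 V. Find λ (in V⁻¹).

λ = 0.0721 V⁻¹

With V_GS fixed, I_D ∝ (1 + λ V_DS) in saturation, so I_D2/I_D1 = (1 + λ V_DS2)/(1 + λ V_DS1).
7.15/6.04 = 1.184 = (1 + 5.77 λ)/(1 + 2.72 λ).
Solving: λ (I_D1 V_DS2 − I_D2 V_DS1) = I_D2 − I_D1, so λ = (7.15 − 6.04) / (6.04 × 5.77 − 7.15 × 2.72) = 1.11 / 15.4 = 0.0721 V⁻¹.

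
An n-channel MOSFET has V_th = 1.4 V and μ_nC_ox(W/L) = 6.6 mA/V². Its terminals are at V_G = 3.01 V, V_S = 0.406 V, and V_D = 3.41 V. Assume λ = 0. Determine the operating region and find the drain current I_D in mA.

V_GS = V_G − V_S = 3.01 − 0.406 = 2.6 V; V_DS = V_D − V_S = 3.41 − 0.406 = 3 V.
V_ov = V_GS − V_th = 2.6 − 1.4 = 1.2 V.
Since V_DS = 3 V ≥ V_ov = 1.2 V, the device is in saturation.
I_D = ½ k_n V_ov² = 0.5 × 6.6 × 1.2² = 4.78 mA.

Saturation; I_D = 4.78 mA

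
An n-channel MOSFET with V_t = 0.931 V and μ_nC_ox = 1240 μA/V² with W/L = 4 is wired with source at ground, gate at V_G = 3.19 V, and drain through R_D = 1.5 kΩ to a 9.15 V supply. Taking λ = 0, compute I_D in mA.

V_GS = V_G = 3.19 V, so V_ov = 3.19 − 0.931 = 2.26 V.
k_n = μ_nC_ox · (W/L) = 4.96 mA/V².
Assume saturation: I_D = ½ k_n V_ov² = 0.5 × 4.96 × 2.26² = 12.7 mA, giving V_DS = V_DD − I_D R_D = 9.15 − 12.7 × 1.5 = -9.83 V.
But -9.83 V < V_ov = 2.26 V, so the device is actually in triode.
In triode I_D = k_n[V_ov V_DS − ½ V_DS²] and I_D = (V_DD − V_DS)/R_D. Equating: 3.72 V_DS² − 17.81 V_DS + 9.15 = 0, giving V_DS = 0.585 V (the root below V_ov).
I_D = (9.15 − 0.585) / 1.5 = 5.71 mA.

I_D = 5.71 mA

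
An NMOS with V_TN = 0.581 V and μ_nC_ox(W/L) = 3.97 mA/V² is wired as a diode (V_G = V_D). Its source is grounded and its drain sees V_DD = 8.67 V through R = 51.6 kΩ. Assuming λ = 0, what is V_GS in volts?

V_GS = 0.857 V

With gate tied to drain, V_GS = V_DS ≥ V_GS − V_TN, so the device is in saturation.
KCL at the drain: ½ k_n (V_GS − V_TN)² = (V_DD − V_GS)/R.
Let x = V_GS − 0.581. Then 102 x² + x − 8.089 = 0, giving x = 0.276 V (positive root), so V_GS = 0.857 V.
I_D = (V_DD − V_GS)/R = (8.67 − 0.857) / 51.6 = 0.151 mA.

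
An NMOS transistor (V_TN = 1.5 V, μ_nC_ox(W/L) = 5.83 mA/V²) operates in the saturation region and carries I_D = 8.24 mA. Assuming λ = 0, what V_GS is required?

V_GS = 3.18 V

In saturation I_D = ½ k_n (V_GS − V_TN)², so V_GS − V_TN = √(2 I_D / k_n) = √(2 × 8.24 / 5.83) = 1.68 V.
V_GS = 1.5 + 1.68 = 3.18 V.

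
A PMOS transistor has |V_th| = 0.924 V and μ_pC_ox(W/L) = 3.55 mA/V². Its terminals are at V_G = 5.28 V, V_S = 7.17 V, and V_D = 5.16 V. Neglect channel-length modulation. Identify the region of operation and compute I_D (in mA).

V_SG = V_S − V_G = 7.17 − 5.28 = 1.89 V; V_SD = V_S − V_D = 7.17 − 5.16 = 2.01 V.
V_ov = V_SG − |V_th| = 1.89 − 0.924 = 0.966 V.
Since V_SD = 2.01 V ≥ V_ov = 0.966 V, the device is in saturation.
I_D = ½ k_p V_ov² = 0.5 × 3.55 × 0.966² = 1.66 mA.

Saturation; I_D = 1.66 mA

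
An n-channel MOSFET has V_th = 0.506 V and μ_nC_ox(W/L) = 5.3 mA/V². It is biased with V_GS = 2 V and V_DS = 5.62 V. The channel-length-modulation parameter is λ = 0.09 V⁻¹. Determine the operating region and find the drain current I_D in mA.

Saturation; I_D = 8.91 mA

V_ov = V_GS − V_th = 2 − 0.506 = 1.49 V.
Since V_DS = 5.62 V ≥ V_ov = 1.49 V, the device is in saturation.
I_D = ½ k_n V_ov² (1 + λ V_DS) = 0.5 × 5.3 × 1.49² × (1 + 0.09 × 5.62) = 8.91 mA.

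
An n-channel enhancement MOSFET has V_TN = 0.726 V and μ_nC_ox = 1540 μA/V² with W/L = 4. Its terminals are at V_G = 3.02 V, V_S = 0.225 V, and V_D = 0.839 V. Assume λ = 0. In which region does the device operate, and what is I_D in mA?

Triode; I_D = 6.66 mA

V_GS = V_G − V_S = 3.02 − 0.225 = 2.79 V; V_DS = V_D − V_S = 0.839 − 0.225 = 0.614 V.
k_n = μ_nC_ox · (W/L) = 6.16 mA/V².
V_ov = V_GS − V_TN = 2.79 − 0.726 = 2.07 V.
Since V_DS = 0.614 V < V_ov = 2.07 V, the device is in the triode region.
I_D = k_n [V_ov · V_DS − ½ V_DS²] = 6.16 × [2.07 × 0.614 − 0.5 × 0.614²] = 6.66 mA.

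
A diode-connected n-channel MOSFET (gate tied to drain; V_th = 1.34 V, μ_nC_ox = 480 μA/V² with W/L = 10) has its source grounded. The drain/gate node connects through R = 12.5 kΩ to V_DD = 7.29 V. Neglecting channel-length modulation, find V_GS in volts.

With gate tied to drain, V_GS = V_DS ≥ V_GS − V_th, so the device is in saturation.
k_n = μ_nC_ox · (W/L) = 4.8 mA/V².
KCL at the drain: ½ k_n (V_GS − V_th)² = (V_DD − V_GS)/R.
Let x = V_GS − 1.34. Then 30 x² + x − 5.95 = 0, giving x = 0.429 V (positive root), so V_GS = 1.77 V.
I_D = (V_DD − V_GS)/R = (7.29 − 1.77) / 12.5 = 0.442 mA.

V_GS = 1.77 V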